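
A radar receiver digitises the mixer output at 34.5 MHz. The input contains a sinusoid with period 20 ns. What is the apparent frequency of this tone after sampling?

15.5 MHz

T = 20 ns → f = 1/T = 50 MHz.
50 MHz mod fs = 15.5 MHz.
15.5 MHz ≤ fs/2 = 17.25 MHz, appears at 15.5 MHz.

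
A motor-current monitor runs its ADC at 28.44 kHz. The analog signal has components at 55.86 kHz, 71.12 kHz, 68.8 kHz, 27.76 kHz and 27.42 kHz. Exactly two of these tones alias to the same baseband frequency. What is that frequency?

1.02 kHz

fs/2 = 14.22 kHz.
55.86 kHz mod fs = 27.42 kHz.
27.42 kHz > fs/2 = 14.22 kHz, folds to fs − 27.42 kHz = 1.02 kHz.
71.12 kHz mod fs = 14.24 kHz.
14.24 kHz > fs/2 = 14.22 kHz, folds to fs − 14.24 kHz = 14.2 kHz.
68.8 kHz mod fs = 11.92 kHz.
11.92 kHz ≤ fs/2 = 14.22 kHz, appears at 11.92 kHz.
27.76 kHz > fs/2 = 14.22 kHz, folds to fs − 27.76 kHz = 0.68 kHz.
27.42 kHz > fs/2 = 14.22 kHz, folds to fs − 27.42 kHz = 1.02 kHz.
27.42 kHz and 55.86 kHz both map to 1.02 kHz.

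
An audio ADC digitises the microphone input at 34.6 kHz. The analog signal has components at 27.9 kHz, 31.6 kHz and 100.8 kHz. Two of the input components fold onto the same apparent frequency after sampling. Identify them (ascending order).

fs/2 = 17.3 kHz.
27.9 kHz > fs/2 = 17.3 kHz, folds to fs − 27.9 kHz = 6.7 kHz.
31.6 kHz > fs/2 = 17.3 kHz, folds to fs − 31.6 kHz = 3 kHz.
100.8 kHz mod fs = 31.6 kHz.
31.6 kHz > fs/2 = 17.3 kHz, folds to fs − 31.6 kHz = 3 kHz.
31.6 kHz and 100.8 kHz both map to 3 kHz.

31.6 kHz, 100.8 kHz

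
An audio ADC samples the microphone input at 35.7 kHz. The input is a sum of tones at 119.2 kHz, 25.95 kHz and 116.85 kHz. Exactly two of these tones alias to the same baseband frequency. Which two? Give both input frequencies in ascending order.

25.95 kHz, 116.85 kHz

fs/2 = 17.85 kHz.
119.2 kHz mod fs = 12.1 kHz.
12.1 kHz ≤ fs/2 = 17.85 kHz, appears at 12.1 kHz.
25.95 kHz > fs/2 = 17.85 kHz, folds to fs − 25.95 kHz = 9.75 kHz.
116.85 kHz mod fs = 9.75 kHz.
9.75 kHz ≤ fs/2 = 17.85 kHz, appears at 9.75 kHz.
25.95 kHz and 116.85 kHz both map to 9.75 kHz.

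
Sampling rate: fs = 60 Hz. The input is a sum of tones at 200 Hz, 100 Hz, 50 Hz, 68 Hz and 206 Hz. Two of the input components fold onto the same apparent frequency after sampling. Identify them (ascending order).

100 Hz, 200 Hz

fs/2 = 30 Hz.
200 Hz mod fs = 20 Hz.
20 Hz ≤ fs/2 = 30 Hz, appears at 20 Hz.
100 Hz mod fs = 40 Hz.
40 Hz > fs/2 = 30 Hz, folds to fs − 40 Hz = 20 Hz.
50 Hz > fs/2 = 30 Hz, folds to fs − 50 Hz = 10 Hz.
68 Hz mod fs = 8 Hz.
8 Hz ≤ fs/2 = 30 Hz, appears at 8 Hz.
206 Hz mod fs = 26 Hz.
26 Hz ≤ fs/2 = 30 Hz, appears at 26 Hz.
100 Hz and 200 Hz both map to 20 Hz.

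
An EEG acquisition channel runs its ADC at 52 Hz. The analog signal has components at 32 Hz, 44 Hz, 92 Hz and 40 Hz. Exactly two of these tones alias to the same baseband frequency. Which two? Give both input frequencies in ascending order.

40 Hz, 92 Hz

fs/2 = 26 Hz.
32 Hz > fs/2 = 26 Hz, folds to fs − 32 Hz = 20 Hz.
44 Hz > fs/2 = 26 Hz, folds to fs − 44 Hz = 8 Hz.
92 Hz mod fs = 40 Hz.
40 Hz > fs/2 = 26 Hz, folds to fs − 40 Hz = 12 Hz.
40 Hz > fs/2 = 26 Hz, folds to fs − 40 Hz = 12 Hz.
40 Hz and 92 Hz both map to 12 Hz.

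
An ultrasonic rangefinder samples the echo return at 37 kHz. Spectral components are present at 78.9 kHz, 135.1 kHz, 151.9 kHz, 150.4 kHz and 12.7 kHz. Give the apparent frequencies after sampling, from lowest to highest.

2.4 kHz, 3.9 kHz, 4.9 kHz, 12.7 kHz, 12.9 kHz

fs/2 = 18.5 kHz.
78.9 kHz mod fs = 4.9 kHz.
4.9 kHz ≤ fs/2 = 18.5 kHz, appears at 4.9 kHz.
135.1 kHz mod fs = 24.1 kHz.
24.1 kHz > fs/2 = 18.5 kHz, folds to fs − 24.1 kHz = 12.9 kHz.
151.9 kHz mod fs = 3.9 kHz.
3.9 kHz ≤ fs/2 = 18.5 kHz, appears at 3.9 kHz.
150.4 kHz mod fs = 2.4 kHz.
2.4 kHz ≤ fs/2 = 18.5 kHz, appears at 2.4 kHz.
12.7 kHz ≤ fs/2 = 18.5 kHz, passes unchanged.
Distinct values: {2.4 kHz, 3.9 kHz, 4.9 kHz, 12.7 kHz, 12.9 kHz}.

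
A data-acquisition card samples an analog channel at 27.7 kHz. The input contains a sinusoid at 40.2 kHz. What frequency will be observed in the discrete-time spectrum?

40.2 kHz mod fs = 12.5 kHz.
12.5 kHz ≤ fs/2 = 13.85 kHz, appears at 12.5 kHz.

12.5 kHz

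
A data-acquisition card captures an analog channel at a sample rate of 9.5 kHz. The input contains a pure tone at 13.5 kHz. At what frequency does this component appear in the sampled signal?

13.5 kHz mod fs = 4 kHz.
4 kHz ≤ fs/2 = 4.75 kHz, appears at 4 kHz.

4 kHz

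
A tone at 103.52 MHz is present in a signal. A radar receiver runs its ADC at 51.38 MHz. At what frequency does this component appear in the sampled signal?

103.52 MHz mod fs = 0.76 MHz.
0.76 MHz ≤ fs/2 = 25.69 MHz, appears at 0.76 MHz.

0.76 MHz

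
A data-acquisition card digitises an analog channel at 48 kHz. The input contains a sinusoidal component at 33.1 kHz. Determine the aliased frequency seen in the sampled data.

14.9 kHz

33.1 kHz > fs/2 = 24 kHz, folds to fs − 33.1 kHz = 14.9 kHz.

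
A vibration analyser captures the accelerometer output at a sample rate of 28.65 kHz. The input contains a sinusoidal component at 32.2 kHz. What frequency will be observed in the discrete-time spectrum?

32.2 kHz mod fs = 3.55 kHz.
3.55 kHz ≤ fs/2 = 14.325 kHz, appears at 3.55 kHz.

3.55 kHz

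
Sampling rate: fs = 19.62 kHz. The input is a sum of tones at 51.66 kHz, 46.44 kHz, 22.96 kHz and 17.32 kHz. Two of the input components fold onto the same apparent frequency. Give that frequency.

7.2 kHz

fs/2 = 9.81 kHz.
51.66 kHz mod fs = 12.42 kHz.
12.42 kHz > fs/2 = 9.81 kHz, folds to fs − 12.42 kHz = 7.2 kHz.
46.44 kHz mod fs = 7.2 kHz.
7.2 kHz ≤ fs/2 = 9.81 kHz, appears at 7.2 kHz.
22.96 kHz mod fs = 3.34 kHz.
3.34 kHz ≤ fs/2 = 9.81 kHz, appears at 3.34 kHz.
17.32 kHz > fs/2 = 9.81 kHz, folds to fs − 17.32 kHz = 2.3 kHz.
46.44 kHz and 51.66 kHz both map to 7.2 kHz.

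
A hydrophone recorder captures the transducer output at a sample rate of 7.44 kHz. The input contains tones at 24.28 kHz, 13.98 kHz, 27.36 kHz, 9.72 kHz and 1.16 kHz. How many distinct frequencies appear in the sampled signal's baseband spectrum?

5

fs/2 = 3.72 kHz.
24.28 kHz mod fs = 1.96 kHz.
1.96 kHz ≤ fs/2 = 3.72 kHz, appears at 1.96 kHz.
13.98 kHz mod fs = 6.54 kHz.
6.54 kHz > fs/2 = 3.72 kHz, folds to fs − 6.54 kHz = 0.9 kHz.
27.36 kHz mod fs = 5.04 kHz.
5.04 kHz > fs/2 = 3.72 kHz, folds to fs − 5.04 kHz = 2.4 kHz.
9.72 kHz mod fs = 2.28 kHz.
2.28 kHz ≤ fs/2 = 3.72 kHz, appears at 2.28 kHz.
1.16 kHz ≤ fs/2 = 3.72 kHz, passes unchanged.
Distinct values: {0.9 kHz, 1.16 kHz, 1.96 kHz, 2.28 kHz, 2.4 kHz} → 5.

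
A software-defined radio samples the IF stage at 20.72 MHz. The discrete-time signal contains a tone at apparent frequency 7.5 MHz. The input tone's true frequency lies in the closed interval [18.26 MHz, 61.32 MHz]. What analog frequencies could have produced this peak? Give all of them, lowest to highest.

Frequencies that alias to 7.5 MHz are k·fs ± 7.5 MHz for integer k ≥ 0.
k=0: 7.5 MHz.
k=1: 13.22 MHz, 28.22 MHz.
k=2: 33.94 MHz, 48.94 MHz.
k=3: 54.66 MHz, 69.66 MHz.
k=4: 75.38 MHz, 90.38 MHz.
Within [18.26 MHz, 61.32 MHz]: 28.22 MHz, 33.94 MHz, 48.94 MHz, 54.66 MHz.

28.22 MHz, 33.94 MHz, 48.94 MHz, 54.66 MHz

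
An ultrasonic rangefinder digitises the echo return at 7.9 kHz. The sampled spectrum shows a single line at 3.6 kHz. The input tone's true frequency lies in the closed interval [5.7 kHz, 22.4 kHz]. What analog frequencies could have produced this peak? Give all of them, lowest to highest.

Frequencies that alias to 3.6 kHz are k·fs ± 3.6 kHz for integer k ≥ 0.
k=0: 3.6 kHz.
k=1: 4.3 kHz, 11.5 kHz.
k=2: 12.2 kHz, 19.4 kHz.
k=3: 20.1 kHz, 27.3 kHz.
k=4: 28 kHz, 35.2 kHz.
Within [5.7 kHz, 22.4 kHz]: 11.5 kHz, 12.2 kHz, 19.4 kHz, 20.1 kHz.

11.5 kHz, 12.2 kHz, 19.4 kHz, 20.1 kHz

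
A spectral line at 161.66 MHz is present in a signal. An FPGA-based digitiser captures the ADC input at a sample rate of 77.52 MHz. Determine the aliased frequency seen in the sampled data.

161.66 MHz mod fs = 6.62 MHz.
6.62 MHz ≤ fs/2 = 38.76 MHz, appears at 6.62 MHz.

6.62 MHz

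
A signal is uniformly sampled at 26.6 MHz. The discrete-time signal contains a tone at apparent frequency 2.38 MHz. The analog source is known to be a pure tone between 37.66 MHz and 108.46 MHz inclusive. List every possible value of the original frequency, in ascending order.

Frequencies that alias to 2.38 MHz are k·fs ± 2.38 MHz for integer k ≥ 0.
k=0: 2.38 MHz.
k=1: 24.22 MHz, 28.98 MHz.
k=2: 50.82 MHz, 55.58 MHz.
k=3: 77.42 MHz, 82.18 MHz.
k=4: 104.02 MHz, 108.78 MHz.
k=5: 130.62 MHz, 135.38 MHz.
Within [37.66 MHz, 108.46 MHz]: 50.82 MHz, 55.58 MHz, 77.42 MHz, 82.18 MHz, 104.02 MHz.

50.82 MHz, 55.58 MHz, 77.42 MHz, 82.18 MHz, 104.02 MHz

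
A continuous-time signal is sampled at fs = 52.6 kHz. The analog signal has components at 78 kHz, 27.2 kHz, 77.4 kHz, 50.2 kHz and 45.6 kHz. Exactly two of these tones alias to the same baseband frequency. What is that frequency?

fs/2 = 26.3 kHz.
78 kHz mod fs = 25.4 kHz.
25.4 kHz ≤ fs/2 = 26.3 kHz, appears at 25.4 kHz.
27.2 kHz > fs/2 = 26.3 kHz, folds to fs − 27.2 kHz = 25.4 kHz.
77.4 kHz mod fs = 24.8 kHz.
24.8 kHz ≤ fs/2 = 26.3 kHz, appears at 24.8 kHz.
50.2 kHz > fs/2 = 26.3 kHz, folds to fs − 50.2 kHz = 2.4 kHz.
45.6 kHz > fs/2 = 26.3 kHz, folds to fs − 45.6 kHz = 7 kHz.
27.2 kHz and 78 kHz both map to 25.4 kHz.

25.4 kHz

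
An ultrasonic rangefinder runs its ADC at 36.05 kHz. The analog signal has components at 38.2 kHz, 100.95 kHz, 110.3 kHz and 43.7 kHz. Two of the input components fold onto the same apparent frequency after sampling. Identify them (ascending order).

38.2 kHz, 110.3 kHz

fs/2 = 18.025 kHz.
38.2 kHz mod fs = 2.15 kHz.
2.15 kHz ≤ fs/2 = 18.025 kHz, appears at 2.15 kHz.
100.95 kHz mod fs = 28.85 kHz.
28.85 kHz > fs/2 = 18.025 kHz, folds to fs − 28.85 kHz = 7.2 kHz.
110.3 kHz mod fs = 2.15 kHz.
2.15 kHz ≤ fs/2 = 18.025 kHz, appears at 2.15 kHz.
43.7 kHz mod fs = 7.65 kHz.
7.65 kHz ≤ fs/2 = 18.025 kHz, appears at 7.65 kHz.
38.2 kHz and 110.3 kHz both map to 2.15 kHz.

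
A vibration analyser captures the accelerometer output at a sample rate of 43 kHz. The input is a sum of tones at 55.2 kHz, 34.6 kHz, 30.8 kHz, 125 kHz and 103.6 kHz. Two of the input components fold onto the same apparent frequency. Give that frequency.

fs/2 = 21.5 kHz.
55.2 kHz mod fs = 12.2 kHz.
12.2 kHz ≤ fs/2 = 21.5 kHz, appears at 12.2 kHz.
34.6 kHz > fs/2 = 21.5 kHz, folds to fs − 34.6 kHz = 8.4 kHz.
30.8 kHz > fs/2 = 21.5 kHz, folds to fs − 30.8 kHz = 12.2 kHz.
125 kHz mod fs = 39 kHz.
39 kHz > fs/2 = 21.5 kHz, folds to fs − 39 kHz = 4 kHz.
103.6 kHz mod fs = 17.6 kHz.
17.6 kHz ≤ fs/2 = 21.5 kHz, appears at 17.6 kHz.
30.8 kHz and 55.2 kHz both map to 12.2 kHz.

12.2 kHz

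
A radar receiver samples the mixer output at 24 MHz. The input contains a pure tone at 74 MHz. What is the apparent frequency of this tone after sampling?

74 MHz mod fs = 2 MHz.
2 MHz ≤ fs/2 = 12 MHz, appears at 2 MHz.

2 MHz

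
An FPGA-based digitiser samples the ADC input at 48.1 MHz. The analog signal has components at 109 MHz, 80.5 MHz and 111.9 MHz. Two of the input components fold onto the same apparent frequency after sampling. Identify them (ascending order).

80.5 MHz, 111.9 MHz

fs/2 = 24.05 MHz.
109 MHz mod fs = 12.8 MHz.
12.8 MHz ≤ fs/2 = 24.05 MHz, appears at 12.8 MHz.
80.5 MHz mod fs = 32.4 MHz.
32.4 MHz > fs/2 = 24.05 MHz, folds to fs − 32.4 MHz = 15.7 MHz.
111.9 MHz mod fs = 15.7 MHz.
15.7 MHz ≤ fs/2 = 24.05 MHz, appears at 15.7 MHz.
80.5 MHz and 111.9 MHz both map to 15.7 MHz.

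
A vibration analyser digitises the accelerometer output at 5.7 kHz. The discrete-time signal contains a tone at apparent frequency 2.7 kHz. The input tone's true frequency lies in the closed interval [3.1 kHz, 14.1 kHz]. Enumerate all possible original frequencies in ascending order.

8.4 kHz, 8.7 kHz, 14.1 kHz

Frequencies that alias to 2.7 kHz are k·fs ± 2.7 kHz for integer k ≥ 0.
k=0: 2.7 kHz.
k=1: 3 kHz, 8.4 kHz.
k=2: 8.7 kHz, 14.1 kHz.
k=3: 14.4 kHz, 19.8 kHz.
Within [3.1 kHz, 14.1 kHz]: 8.4 kHz, 8.7 kHz, 14.1 kHz.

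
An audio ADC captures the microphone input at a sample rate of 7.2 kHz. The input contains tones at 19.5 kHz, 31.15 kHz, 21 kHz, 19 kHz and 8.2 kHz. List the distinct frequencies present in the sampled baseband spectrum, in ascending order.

0.6 kHz, 1 kHz, 2.1 kHz, 2.35 kHz, 2.6 kHz

fs/2 = 3.6 kHz.
19.5 kHz mod fs = 5.1 kHz.
5.1 kHz > fs/2 = 3.6 kHz, folds to fs − 5.1 kHz = 2.1 kHz.
31.15 kHz mod fs = 2.35 kHz.
2.35 kHz ≤ fs/2 = 3.6 kHz, appears at 2.35 kHz.
21 kHz mod fs = 6.6 kHz.
6.6 kHz > fs/2 = 3.6 kHz, folds to fs − 6.6 kHz = 0.6 kHz.
19 kHz mod fs = 4.6 kHz.
4.6 kHz > fs/2 = 3.6 kHz, folds to fs − 4.6 kHz = 2.6 kHz.
8.2 kHz mod fs = 1 kHz.
1 kHz ≤ fs/2 = 3.6 kHz, appears at 1 kHz.
Distinct values: {0.6 kHz, 1 kHz, 2.1 kHz, 2.35 kHz, 2.6 kHz}.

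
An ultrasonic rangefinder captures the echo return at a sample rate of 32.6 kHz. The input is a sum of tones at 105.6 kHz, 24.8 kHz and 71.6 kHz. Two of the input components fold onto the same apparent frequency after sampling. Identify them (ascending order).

fs/2 = 16.3 kHz.
105.6 kHz mod fs = 7.8 kHz.
7.8 kHz ≤ fs/2 = 16.3 kHz, appears at 7.8 kHz.
24.8 kHz > fs/2 = 16.3 kHz, folds to fs − 24.8 kHz = 7.8 kHz.
71.6 kHz mod fs = 6.4 kHz.
6.4 kHz ≤ fs/2 = 16.3 kHz, appears at 6.4 kHz.
24.8 kHz and 105.6 kHz both map to 7.8 kHz.

24.8 kHz, 105.6 kHz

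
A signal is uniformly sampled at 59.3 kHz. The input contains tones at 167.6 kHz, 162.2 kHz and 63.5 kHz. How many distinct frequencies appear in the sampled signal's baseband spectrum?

3

fs/2 = 29.65 kHz.
167.6 kHz mod fs = 49 kHz.
49 kHz > fs/2 = 29.65 kHz, folds to fs − 49 kHz = 10.3 kHz.
162.2 kHz mod fs = 43.6 kHz.
43.6 kHz > fs/2 = 29.65 kHz, folds to fs − 43.6 kHz = 15.7 kHz.
63.5 kHz mod fs = 4.2 kHz.
4.2 kHz ≤ fs/2 = 29.65 kHz, appears at 4.2 kHz.
Distinct values: {4.2 kHz, 10.3 kHz, 15.7 kHz} → 3.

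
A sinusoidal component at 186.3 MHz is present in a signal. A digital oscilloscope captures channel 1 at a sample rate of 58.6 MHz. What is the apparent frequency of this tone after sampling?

186.3 MHz mod fs = 10.5 MHz.
10.5 MHz ≤ fs/2 = 29.3 MHz, appears at 10.5 MHz.

10.5 MHz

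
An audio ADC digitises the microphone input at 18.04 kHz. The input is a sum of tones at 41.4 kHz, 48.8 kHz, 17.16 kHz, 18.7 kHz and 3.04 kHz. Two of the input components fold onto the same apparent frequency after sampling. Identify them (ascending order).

41.4 kHz, 48.8 kHz

fs/2 = 9.02 kHz.
41.4 kHz mod fs = 5.32 kHz.
5.32 kHz ≤ fs/2 = 9.02 kHz, appears at 5.32 kHz.
48.8 kHz mod fs = 12.72 kHz.
12.72 kHz > fs/2 = 9.02 kHz, folds to fs − 12.72 kHz = 5.32 kHz.
17.16 kHz > fs/2 = 9.02 kHz, folds to fs − 17.16 kHz = 0.88 kHz.
18.7 kHz mod fs = 0.66 kHz.
0.66 kHz ≤ fs/2 = 9.02 kHz, appears at 0.66 kHz.
3.04 kHz ≤ fs/2 = 9.02 kHz, passes unchanged.
41.4 kHz and 48.8 kHz both map to 5.32 kHz.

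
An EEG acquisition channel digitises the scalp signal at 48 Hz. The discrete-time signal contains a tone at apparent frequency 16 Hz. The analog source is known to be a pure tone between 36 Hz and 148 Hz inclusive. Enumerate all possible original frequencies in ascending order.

64 Hz, 80 Hz, 112 Hz, 128 Hz

Frequencies that alias to 16 Hz are k·fs ± 16 Hz for integer k ≥ 0.
k=0: 16 Hz.
k=1: 32 Hz, 64 Hz.
k=2: 80 Hz, 112 Hz.
k=3: 128 Hz, 160 Hz.
k=4: 176 Hz, 208 Hz.
Within [36 Hz, 148 Hz]: 64 Hz, 80 Hz, 112 Hz, 128 Hz.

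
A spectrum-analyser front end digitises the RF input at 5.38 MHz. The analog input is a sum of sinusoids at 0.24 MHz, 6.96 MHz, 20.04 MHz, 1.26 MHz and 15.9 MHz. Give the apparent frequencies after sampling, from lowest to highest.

0.24 MHz, 1.26 MHz, 1.48 MHz, 1.58 MHz

fs/2 = 2.69 MHz.
0.24 MHz ≤ fs/2 = 2.69 MHz, passes unchanged.
6.96 MHz mod fs = 1.58 MHz.
1.58 MHz ≤ fs/2 = 2.69 MHz, appears at 1.58 MHz.
20.04 MHz mod fs = 3.9 MHz.
3.9 MHz > fs/2 = 2.69 MHz, folds to fs − 3.9 MHz = 1.48 MHz.
1.26 MHz ≤ fs/2 = 2.69 MHz, passes unchanged.
15.9 MHz mod fs = 5.14 MHz.
5.14 MHz > fs/2 = 2.69 MHz, folds to fs − 5.14 MHz = 0.24 MHz.
Distinct values: {0.24 MHz, 1.26 MHz, 1.48 MHz, 1.58 MHz}.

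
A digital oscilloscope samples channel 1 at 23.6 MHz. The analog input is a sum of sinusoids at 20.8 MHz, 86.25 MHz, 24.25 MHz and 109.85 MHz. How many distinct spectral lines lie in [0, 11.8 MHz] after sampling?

3

fs/2 = 11.8 MHz.
20.8 MHz > fs/2 = 11.8 MHz, folds to fs − 20.8 MHz = 2.8 MHz.
86.25 MHz mod fs = 15.45 MHz.
15.45 MHz > fs/2 = 11.8 MHz, folds to fs − 15.45 MHz = 8.15 MHz.
24.25 MHz mod fs = 0.65 MHz.
0.65 MHz ≤ fs/2 = 11.8 MHz, appears at 0.65 MHz.
109.85 MHz mod fs = 15.45 MHz.
15.45 MHz > fs/2 = 11.8 MHz, folds to fs − 15.45 MHz = 8.15 MHz.
Distinct values: {0.65 MHz, 2.8 MHz, 8.15 MHz} → 3.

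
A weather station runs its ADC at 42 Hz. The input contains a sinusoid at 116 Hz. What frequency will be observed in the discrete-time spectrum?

116 Hz mod fs = 32 Hz.
32 Hz > fs/2 = 21 Hz, folds to fs − 32 Hz = 10 Hz.

10 Hz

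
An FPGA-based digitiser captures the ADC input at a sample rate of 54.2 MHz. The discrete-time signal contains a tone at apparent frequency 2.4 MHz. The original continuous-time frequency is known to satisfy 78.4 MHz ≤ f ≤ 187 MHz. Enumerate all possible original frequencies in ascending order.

106 MHz, 110.8 MHz, 160.2 MHz, 165 MHz

Frequencies that alias to 2.4 MHz are k·fs ± 2.4 MHz for integer k ≥ 0.
k=0: 2.4 MHz.
k=1: 51.8 MHz, 56.6 MHz.
k=2: 106 MHz, 110.8 MHz.
k=3: 160.2 MHz, 165 MHz.
k=4: 214.4 MHz, 219.2 MHz.
Within [78.4 MHz, 187 MHz]: 106 MHz, 110.8 MHz, 160.2 MHz, 165 MHz.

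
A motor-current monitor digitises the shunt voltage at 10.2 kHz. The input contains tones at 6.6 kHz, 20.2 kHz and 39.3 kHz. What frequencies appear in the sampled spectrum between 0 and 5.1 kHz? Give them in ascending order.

fs/2 = 5.1 kHz.
6.6 kHz > fs/2 = 5.1 kHz, folds to fs − 6.6 kHz = 3.6 kHz.
20.2 kHz mod fs = 10 kHz.
10 kHz > fs/2 = 5.1 kHz, folds to fs − 10 kHz = 0.2 kHz.
39.3 kHz mod fs = 8.7 kHz.
8.7 kHz > fs/2 = 5.1 kHz, folds to fs − 8.7 kHz = 1.5 kHz.
Distinct values: {0.2 kHz, 1.5 kHz, 3.6 kHz}.

0.2 kHz, 1.5 kHz, 3.6 kHz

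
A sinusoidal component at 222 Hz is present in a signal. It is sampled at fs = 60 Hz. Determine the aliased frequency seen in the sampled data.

222 Hz mod fs = 42 Hz.
42 Hz > fs/2 = 30 Hz, folds to fs − 42 Hz = 18 Hz.

18 Hz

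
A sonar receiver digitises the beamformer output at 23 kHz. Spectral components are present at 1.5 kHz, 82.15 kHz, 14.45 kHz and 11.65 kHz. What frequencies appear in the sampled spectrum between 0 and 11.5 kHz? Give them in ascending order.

fs/2 = 11.5 kHz.
1.5 kHz ≤ fs/2 = 11.5 kHz, passes unchanged.
82.15 kHz mod fs = 13.15 kHz.
13.15 kHz > fs/2 = 11.5 kHz, folds to fs − 13.15 kHz = 9.85 kHz.
14.45 kHz > fs/2 = 11.5 kHz, folds to fs − 14.45 kHz = 8.55 kHz.
11.65 kHz > fs/2 = 11.5 kHz, folds to fs − 11.65 kHz = 11.35 kHz.
Distinct values: {1.5 kHz, 8.55 kHz, 9.85 kHz, 11.35 kHz}.

1.5 kHz, 8.55 kHz, 9.85 kHz, 11.35 kHz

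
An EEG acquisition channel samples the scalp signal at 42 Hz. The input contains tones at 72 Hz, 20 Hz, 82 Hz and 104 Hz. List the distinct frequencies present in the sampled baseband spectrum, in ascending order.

2 Hz, 12 Hz, 20 Hz

fs/2 = 21 Hz.
72 Hz mod fs = 30 Hz.
30 Hz > fs/2 = 21 Hz, folds to fs − 30 Hz = 12 Hz.
20 Hz ≤ fs/2 = 21 Hz, passes unchanged.
82 Hz mod fs = 40 Hz.
40 Hz > fs/2 = 21 Hz, folds to fs − 40 Hz = 2 Hz.
104 Hz mod fs = 20 Hz.
20 Hz ≤ fs/2 = 21 Hz, appears at 20 Hz.
Distinct values: {2 Hz, 12 Hz, 20 Hz}.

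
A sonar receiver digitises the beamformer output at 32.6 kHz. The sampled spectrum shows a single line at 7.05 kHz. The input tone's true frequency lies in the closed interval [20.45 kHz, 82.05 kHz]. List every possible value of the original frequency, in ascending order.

Frequencies that alias to 7.05 kHz are k·fs ± 7.05 kHz for integer k ≥ 0.
k=0: 7.05 kHz.
k=1: 25.55 kHz, 39.65 kHz.
k=2: 58.15 kHz, 72.25 kHz.
k=3: 90.75 kHz, 104.85 kHz.
Within [20.45 kHz, 82.05 kHz]: 25.55 kHz, 39.65 kHz, 58.15 kHz, 72.25 kHz.

25.55 kHz, 39.65 kHz, 58.15 kHz, 72.25 kHz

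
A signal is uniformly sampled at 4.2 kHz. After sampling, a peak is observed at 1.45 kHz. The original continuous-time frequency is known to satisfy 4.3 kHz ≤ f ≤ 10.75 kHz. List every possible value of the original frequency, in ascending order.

5.65 kHz, 6.95 kHz, 9.85 kHz

Frequencies that alias to 1.45 kHz are k·fs ± 1.45 kHz for integer k ≥ 0.
k=0: 1.45 kHz.
k=1: 2.75 kHz, 5.65 kHz.
k=2: 6.95 kHz, 9.85 kHz.
k=3: 11.15 kHz, 14.05 kHz.
Within [4.3 kHz, 10.75 kHz]: 5.65 kHz, 6.95 kHz, 9.85 kHz.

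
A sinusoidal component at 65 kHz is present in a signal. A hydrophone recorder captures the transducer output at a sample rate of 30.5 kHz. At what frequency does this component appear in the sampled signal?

4 kHz

65 kHz mod fs = 4 kHz.
4 kHz ≤ fs/2 = 15.25 kHz, appears at 4 kHz.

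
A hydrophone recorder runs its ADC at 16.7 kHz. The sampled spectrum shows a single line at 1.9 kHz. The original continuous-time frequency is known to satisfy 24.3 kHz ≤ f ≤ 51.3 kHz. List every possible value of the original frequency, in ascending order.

Frequencies that alias to 1.9 kHz are k·fs ± 1.9 kHz for integer k ≥ 0.
k=0: 1.9 kHz.
k=1: 14.8 kHz, 18.6 kHz.
k=2: 31.5 kHz, 35.3 kHz.
k=3: 48.2 kHz, 52 kHz.
k=4: 64.9 kHz, 68.7 kHz.
Within [24.3 kHz, 51.3 kHz]: 31.5 kHz, 35.3 kHz, 48.2 kHz.

31.5 kHz, 35.3 kHz, 48.2 kHz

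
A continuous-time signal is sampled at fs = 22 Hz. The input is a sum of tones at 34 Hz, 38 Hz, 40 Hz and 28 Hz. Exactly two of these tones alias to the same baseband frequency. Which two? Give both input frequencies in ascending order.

28 Hz, 38 Hz

fs/2 = 11 Hz.
34 Hz mod fs = 12 Hz.
12 Hz > fs/2 = 11 Hz, folds to fs − 12 Hz = 10 Hz.
38 Hz mod fs = 16 Hz.
16 Hz > fs/2 = 11 Hz, folds to fs − 16 Hz = 6 Hz.
40 Hz mod fs = 18 Hz.
18 Hz > fs/2 = 11 Hz, folds to fs − 18 Hz = 4 Hz.
28 Hz mod fs = 6 Hz.
6 Hz ≤ fs/2 = 11 Hz, appears at 6 Hz.
28 Hz and 38 Hz both map to 6 Hz.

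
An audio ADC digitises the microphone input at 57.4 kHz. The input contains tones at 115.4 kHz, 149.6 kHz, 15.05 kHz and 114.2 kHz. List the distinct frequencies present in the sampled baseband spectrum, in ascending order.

0.6 kHz, 15.05 kHz, 22.6 kHz

fs/2 = 28.7 kHz.
115.4 kHz mod fs = 0.6 kHz.
0.6 kHz ≤ fs/2 = 28.7 kHz, appears at 0.6 kHz.
149.6 kHz mod fs = 34.8 kHz.
34.8 kHz > fs/2 = 28.7 kHz, folds to fs − 34.8 kHz = 22.6 kHz.
15.05 kHz ≤ fs/2 = 28.7 kHz, passes unchanged.
114.2 kHz mod fs = 56.8 kHz.
56.8 kHz > fs/2 = 28.7 kHz, folds to fs − 56.8 kHz = 0.6 kHz.
Distinct values: {0.6 kHz, 15.05 kHz, 22.6 kHz}.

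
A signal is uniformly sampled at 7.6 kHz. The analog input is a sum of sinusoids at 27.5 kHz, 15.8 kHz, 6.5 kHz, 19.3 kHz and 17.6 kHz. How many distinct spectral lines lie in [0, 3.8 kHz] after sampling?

5

fs/2 = 3.8 kHz.
27.5 kHz mod fs = 4.7 kHz.
4.7 kHz > fs/2 = 3.8 kHz, folds to fs − 4.7 kHz = 2.9 kHz.
15.8 kHz mod fs = 0.6 kHz.
0.6 kHz ≤ fs/2 = 3.8 kHz, appears at 0.6 kHz.
6.5 kHz > fs/2 = 3.8 kHz, folds to fs − 6.5 kHz = 1.1 kHz.
19.3 kHz mod fs = 4.1 kHz.
4.1 kHz > fs/2 = 3.8 kHz, folds to fs − 4.1 kHz = 3.5 kHz.
17.6 kHz mod fs = 2.4 kHz.
2.4 kHz ≤ fs/2 = 3.8 kHz, appears at 2.4 kHz.
Distinct values: {0.6 kHz, 1.1 kHz, 2.4 kHz, 2.9 kHz, 3.5 kHz} → 5.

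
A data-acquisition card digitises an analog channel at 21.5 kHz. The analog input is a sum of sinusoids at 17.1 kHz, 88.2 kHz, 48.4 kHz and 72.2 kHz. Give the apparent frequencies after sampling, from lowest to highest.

2.2 kHz, 4.4 kHz, 5.4 kHz, 7.7 kHz

fs/2 = 10.75 kHz.
17.1 kHz > fs/2 = 10.75 kHz, folds to fs − 17.1 kHz = 4.4 kHz.
88.2 kHz mod fs = 2.2 kHz.
2.2 kHz ≤ fs/2 = 10.75 kHz, appears at 2.2 kHz.
48.4 kHz mod fs = 5.4 kHz.
5.4 kHz ≤ fs/2 = 10.75 kHz, appears at 5.4 kHz.
72.2 kHz mod fs = 7.7 kHz.
7.7 kHz ≤ fs/2 = 10.75 kHz, appears at 7.7 kHz.
Distinct values: {2.2 kHz, 4.4 kHz, 5.4 kHz, 7.7 kHz}.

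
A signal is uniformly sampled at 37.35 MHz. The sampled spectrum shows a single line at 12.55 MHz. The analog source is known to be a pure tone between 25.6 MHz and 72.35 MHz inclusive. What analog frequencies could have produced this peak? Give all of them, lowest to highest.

49.9 MHz, 62.15 MHz

Frequencies that alias to 12.55 MHz are k·fs ± 12.55 MHz for integer k ≥ 0.
k=0: 12.55 MHz.
k=1: 24.8 MHz, 49.9 MHz.
k=2: 62.15 MHz, 87.25 MHz.
k=3: 99.5 MHz, 124.6 MHz.
Within [25.6 MHz, 72.35 MHz]: 49.9 MHz, 62.15 MHz.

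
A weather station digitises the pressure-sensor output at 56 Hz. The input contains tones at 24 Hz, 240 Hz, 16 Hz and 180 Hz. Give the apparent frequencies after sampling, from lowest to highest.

fs/2 = 28 Hz.
24 Hz ≤ fs/2 = 28 Hz, passes unchanged.
240 Hz mod fs = 16 Hz.
16 Hz ≤ fs/2 = 28 Hz, appears at 16 Hz.
16 Hz ≤ fs/2 = 28 Hz, passes unchanged.
180 Hz mod fs = 12 Hz.
12 Hz ≤ fs/2 = 28 Hz, appears at 12 Hz.
Distinct values: {12 Hz, 16 Hz, 24 Hz}.

12 Hz, 16 Hz, 24 Hz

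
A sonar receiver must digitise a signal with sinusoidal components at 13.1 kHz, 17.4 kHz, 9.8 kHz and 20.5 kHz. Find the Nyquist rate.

41 kHz

Highest-frequency component: 20.5 kHz.
Nyquist rate = 2 × 20.5 kHz = 41 kHz.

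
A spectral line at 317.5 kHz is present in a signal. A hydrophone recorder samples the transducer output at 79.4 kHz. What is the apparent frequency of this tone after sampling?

0.1 kHz

317.5 kHz mod fs = 79.3 kHz.
79.3 kHz > fs/2 = 39.7 kHz, folds to fs − 79.3 kHz = 0.1 kHz.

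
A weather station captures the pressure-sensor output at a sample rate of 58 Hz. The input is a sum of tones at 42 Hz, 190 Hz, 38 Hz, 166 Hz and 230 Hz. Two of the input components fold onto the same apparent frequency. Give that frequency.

16 Hz

fs/2 = 29 Hz.
42 Hz > fs/2 = 29 Hz, folds to fs − 42 Hz = 16 Hz.
190 Hz mod fs = 16 Hz.
16 Hz ≤ fs/2 = 29 Hz, appears at 16 Hz.
38 Hz > fs/2 = 29 Hz, folds to fs − 38 Hz = 20 Hz.
166 Hz mod fs = 50 Hz.
50 Hz > fs/2 = 29 Hz, folds to fs − 50 Hz = 8 Hz.
230 Hz mod fs = 56 Hz.
56 Hz > fs/2 = 29 Hz, folds to fs − 56 Hz = 2 Hz.
42 Hz and 190 Hz both map to 16 Hz.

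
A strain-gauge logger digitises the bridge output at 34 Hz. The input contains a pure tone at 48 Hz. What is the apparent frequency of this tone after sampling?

48 Hz mod fs = 14 Hz.
14 Hz ≤ fs/2 = 17 Hz, appears at 14 Hz.

14 Hz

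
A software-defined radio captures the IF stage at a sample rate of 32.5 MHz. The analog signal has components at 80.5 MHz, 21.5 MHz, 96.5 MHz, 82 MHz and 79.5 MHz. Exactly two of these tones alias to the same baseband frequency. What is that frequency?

15.5 MHz

fs/2 = 16.25 MHz.
80.5 MHz mod fs = 15.5 MHz.
15.5 MHz ≤ fs/2 = 16.25 MHz, appears at 15.5 MHz.
21.5 MHz > fs/2 = 16.25 MHz, folds to fs − 21.5 MHz = 11 MHz.
96.5 MHz mod fs = 31.5 MHz.
31.5 MHz > fs/2 = 16.25 MHz, folds to fs − 31.5 MHz = 1 MHz.
82 MHz mod fs = 17 MHz.
17 MHz > fs/2 = 16.25 MHz, folds to fs − 17 MHz = 15.5 MHz.
79.5 MHz mod fs = 14.5 MHz.
14.5 MHz ≤ fs/2 = 16.25 MHz, appears at 14.5 MHz.
80.5 MHz and 82 MHz both map to 15.5 MHz.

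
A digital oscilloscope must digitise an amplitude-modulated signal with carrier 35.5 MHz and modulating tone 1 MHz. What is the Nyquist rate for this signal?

73 MHz

AM sidebands sit at fc ± fm = 34.5 MHz and 36.5 MHz.
Highest-frequency component: 36.5 MHz.
Nyquist rate = 2 × 36.5 MHz = 73 MHz.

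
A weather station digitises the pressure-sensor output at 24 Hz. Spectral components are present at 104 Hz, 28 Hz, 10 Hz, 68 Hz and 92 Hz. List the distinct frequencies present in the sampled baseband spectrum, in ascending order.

4 Hz, 8 Hz, 10 Hz

fs/2 = 12 Hz.
104 Hz mod fs = 8 Hz.
8 Hz ≤ fs/2 = 12 Hz, appears at 8 Hz.
28 Hz mod fs = 4 Hz.
4 Hz ≤ fs/2 = 12 Hz, appears at 4 Hz.
10 Hz ≤ fs/2 = 12 Hz, passes unchanged.
68 Hz mod fs = 20 Hz.
20 Hz > fs/2 = 12 Hz, folds to fs − 20 Hz = 4 Hz.
92 Hz mod fs = 20 Hz.
20 Hz > fs/2 = 12 Hz, folds to fs − 20 Hz = 4 Hz.
Distinct values: {4 Hz, 8 Hz, 10 Hz}.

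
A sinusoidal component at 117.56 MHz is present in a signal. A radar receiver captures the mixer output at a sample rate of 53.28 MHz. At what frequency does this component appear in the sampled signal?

117.56 MHz mod fs = 11 MHz.
11 MHz ≤ fs/2 = 26.64 MHz, appears at 11 MHz.

11 MHz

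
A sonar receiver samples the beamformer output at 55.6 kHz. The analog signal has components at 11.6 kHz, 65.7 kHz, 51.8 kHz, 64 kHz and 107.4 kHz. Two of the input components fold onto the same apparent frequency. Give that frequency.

3.8 kHz

fs/2 = 27.8 kHz.
11.6 kHz ≤ fs/2 = 27.8 kHz, passes unchanged.
65.7 kHz mod fs = 10.1 kHz.
10.1 kHz ≤ fs/2 = 27.8 kHz, appears at 10.1 kHz.
51.8 kHz > fs/2 = 27.8 kHz, folds to fs − 51.8 kHz = 3.8 kHz.
64 kHz mod fs = 8.4 kHz.
8.4 kHz ≤ fs/2 = 27.8 kHz, appears at 8.4 kHz.
107.4 kHz mod fs = 51.8 kHz.
51.8 kHz > fs/2 = 27.8 kHz, folds to fs − 51.8 kHz = 3.8 kHz.
51.8 kHz and 107.4 kHz both map to 3.8 kHz.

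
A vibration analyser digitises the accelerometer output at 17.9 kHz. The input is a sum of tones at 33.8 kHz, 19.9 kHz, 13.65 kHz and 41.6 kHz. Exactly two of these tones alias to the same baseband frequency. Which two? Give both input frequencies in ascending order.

19.9 kHz, 33.8 kHz

fs/2 = 8.95 kHz.
33.8 kHz mod fs = 15.9 kHz.
15.9 kHz > fs/2 = 8.95 kHz, folds to fs − 15.9 kHz = 2 kHz.
19.9 kHz mod fs = 2 kHz.
2 kHz ≤ fs/2 = 8.95 kHz, appears at 2 kHz.
13.65 kHz > fs/2 = 8.95 kHz, folds to fs − 13.65 kHz = 4.25 kHz.
41.6 kHz mod fs = 5.8 kHz.
5.8 kHz ≤ fs/2 = 8.95 kHz, appears at 5.8 kHz.
19.9 kHz and 33.8 kHz both map to 2 kHz.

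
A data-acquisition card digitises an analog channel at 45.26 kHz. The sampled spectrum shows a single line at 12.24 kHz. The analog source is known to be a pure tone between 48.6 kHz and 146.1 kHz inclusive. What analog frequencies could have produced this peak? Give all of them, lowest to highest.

Frequencies that alias to 12.24 kHz are k·fs ± 12.24 kHz for integer k ≥ 0.
k=0: 12.24 kHz.
k=1: 33.02 kHz, 57.5 kHz.
k=2: 78.28 kHz, 102.76 kHz.
k=3: 123.54 kHz, 148.02 kHz.
k=4: 168.8 kHz, 193.28 kHz.
Within [48.6 kHz, 146.1 kHz]: 57.5 kHz, 78.28 kHz, 102.76 kHz, 123.54 kHz.

57.5 kHz, 78.28 kHz, 102.76 kHz, 123.54 kHz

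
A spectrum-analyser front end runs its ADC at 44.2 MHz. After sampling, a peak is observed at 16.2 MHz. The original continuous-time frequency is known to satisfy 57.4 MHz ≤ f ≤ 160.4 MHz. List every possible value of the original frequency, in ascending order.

60.4 MHz, 72.2 MHz, 104.6 MHz, 116.4 MHz, 148.8 MHz

Frequencies that alias to 16.2 MHz are k·fs ± 16.2 MHz for integer k ≥ 0.
k=0: 16.2 MHz.
k=1: 28 MHz, 60.4 MHz.
k=2: 72.2 MHz, 104.6 MHz.
k=3: 116.4 MHz, 148.8 MHz.
k=4: 160.6 MHz, 193 MHz.
Within [57.4 MHz, 160.4 MHz]: 60.4 MHz, 72.2 MHz, 104.6 MHz, 116.4 MHz, 148.8 MHz.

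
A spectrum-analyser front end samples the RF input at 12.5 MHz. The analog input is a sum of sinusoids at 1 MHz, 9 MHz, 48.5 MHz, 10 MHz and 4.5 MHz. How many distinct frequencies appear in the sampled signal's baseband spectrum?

fs/2 = 6.25 MHz.
1 MHz ≤ fs/2 = 6.25 MHz, passes unchanged.
9 MHz > fs/2 = 6.25 MHz, folds to fs − 9 MHz = 3.5 MHz.
48.5 MHz mod fs = 11 MHz.
11 MHz > fs/2 = 6.25 MHz, folds to fs − 11 MHz = 1.5 MHz.
10 MHz > fs/2 = 6.25 MHz, folds to fs − 10 MHz = 2.5 MHz.
4.5 MHz ≤ fs/2 = 6.25 MHz, passes unchanged.
Distinct values: {1 MHz, 1.5 MHz, 2.5 MHz, 3.5 MHz, 4.5 MHz} → 5.

5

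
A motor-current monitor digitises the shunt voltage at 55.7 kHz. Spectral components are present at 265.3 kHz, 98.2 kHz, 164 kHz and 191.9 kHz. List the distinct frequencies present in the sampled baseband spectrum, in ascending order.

3.1 kHz, 13.2 kHz, 24.8 kHz

fs/2 = 27.85 kHz.
265.3 kHz mod fs = 42.5 kHz.
42.5 kHz > fs/2 = 27.85 kHz, folds to fs − 42.5 kHz = 13.2 kHz.
98.2 kHz mod fs = 42.5 kHz.
42.5 kHz > fs/2 = 27.85 kHz, folds to fs − 42.5 kHz = 13.2 kHz.
164 kHz mod fs = 52.6 kHz.
52.6 kHz > fs/2 = 27.85 kHz, folds to fs − 52.6 kHz = 3.1 kHz.
191.9 kHz mod fs = 24.8 kHz.
24.8 kHz ≤ fs/2 = 27.85 kHz, appears at 24.8 kHz.
Distinct values: {3.1 kHz, 13.2 kHz, 24.8 kHz}.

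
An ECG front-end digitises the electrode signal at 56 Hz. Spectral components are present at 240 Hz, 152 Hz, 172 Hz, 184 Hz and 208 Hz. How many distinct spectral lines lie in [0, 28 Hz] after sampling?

2

fs/2 = 28 Hz.
240 Hz mod fs = 16 Hz.
16 Hz ≤ fs/2 = 28 Hz, appears at 16 Hz.
152 Hz mod fs = 40 Hz.
40 Hz > fs/2 = 28 Hz, folds to fs − 40 Hz = 16 Hz.
172 Hz mod fs = 4 Hz.
4 Hz ≤ fs/2 = 28 Hz, appears at 4 Hz.
184 Hz mod fs = 16 Hz.
16 Hz ≤ fs/2 = 28 Hz, appears at 16 Hz.
208 Hz mod fs = 40 Hz.
40 Hz > fs/2 = 28 Hz, folds to fs − 40 Hz = 16 Hz.
Distinct values: {4 Hz, 16 Hz} → 2.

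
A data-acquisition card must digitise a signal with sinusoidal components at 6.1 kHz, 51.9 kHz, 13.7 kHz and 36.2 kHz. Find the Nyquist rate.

103.8 kHz

Highest-frequency component: 51.9 kHz.
Nyquist rate = 2 × 51.9 kHz = 103.8 kHz.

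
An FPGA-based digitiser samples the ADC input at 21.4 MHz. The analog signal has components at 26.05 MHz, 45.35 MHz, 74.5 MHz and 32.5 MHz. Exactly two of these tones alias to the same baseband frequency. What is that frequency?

fs/2 = 10.7 MHz.
26.05 MHz mod fs = 4.65 MHz.
4.65 MHz ≤ fs/2 = 10.7 MHz, appears at 4.65 MHz.
45.35 MHz mod fs = 2.55 MHz.
2.55 MHz ≤ fs/2 = 10.7 MHz, appears at 2.55 MHz.
74.5 MHz mod fs = 10.3 MHz.
10.3 MHz ≤ fs/2 = 10.7 MHz, appears at 10.3 MHz.
32.5 MHz mod fs = 11.1 MHz.
11.1 MHz > fs/2 = 10.7 MHz, folds to fs − 11.1 MHz = 10.3 MHz.
32.5 MHz and 74.5 MHz both map to 10.3 MHz.

10.3 MHz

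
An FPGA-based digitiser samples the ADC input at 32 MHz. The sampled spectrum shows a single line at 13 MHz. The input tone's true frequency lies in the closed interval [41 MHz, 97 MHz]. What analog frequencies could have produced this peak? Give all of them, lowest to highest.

Frequencies that alias to 13 MHz are k·fs ± 13 MHz for integer k ≥ 0.
k=0: 13 MHz.
k=1: 19 MHz, 45 MHz.
k=2: 51 MHz, 77 MHz.
k=3: 83 MHz, 109 MHz.
k=4: 115 MHz, 141 MHz.
Within [41 MHz, 97 MHz]: 45 MHz, 51 MHz, 77 MHz, 83 MHz.

45 MHz, 51 MHz, 77 MHz, 83 MHz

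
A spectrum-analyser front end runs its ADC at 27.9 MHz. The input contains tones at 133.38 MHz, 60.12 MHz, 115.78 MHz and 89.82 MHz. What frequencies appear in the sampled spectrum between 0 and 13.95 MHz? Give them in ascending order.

fs/2 = 13.95 MHz.
133.38 MHz mod fs = 21.78 MHz.
21.78 MHz > fs/2 = 13.95 MHz, folds to fs − 21.78 MHz = 6.12 MHz.
60.12 MHz mod fs = 4.32 MHz.
4.32 MHz ≤ fs/2 = 13.95 MHz, appears at 4.32 MHz.
115.78 MHz mod fs = 4.18 MHz.
4.18 MHz ≤ fs/2 = 13.95 MHz, appears at 4.18 MHz.
89.82 MHz mod fs = 6.12 MHz.
6.12 MHz ≤ fs/2 = 13.95 MHz, appears at 6.12 MHz.
Distinct values: {4.18 MHz, 4.32 MHz, 6.12 MHz}.

4.18 MHz, 4.32 MHz, 6.12 MHz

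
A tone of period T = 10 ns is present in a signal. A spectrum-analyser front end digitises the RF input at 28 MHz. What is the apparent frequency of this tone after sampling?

T = 10 ns → f = 1/T = 100 MHz.
100 MHz mod fs = 16 MHz.
16 MHz > fs/2 = 14 MHz, folds to fs − 16 MHz = 12 MHz.

12 MHz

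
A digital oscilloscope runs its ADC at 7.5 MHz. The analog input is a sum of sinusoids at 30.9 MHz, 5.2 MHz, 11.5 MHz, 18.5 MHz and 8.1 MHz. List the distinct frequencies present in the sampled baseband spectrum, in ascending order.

fs/2 = 3.75 MHz.
30.9 MHz mod fs = 0.9 MHz.
0.9 MHz ≤ fs/2 = 3.75 MHz, appears at 0.9 MHz.
5.2 MHz > fs/2 = 3.75 MHz, folds to fs − 5.2 MHz = 2.3 MHz.
11.5 MHz mod fs = 4 MHz.
4 MHz > fs/2 = 3.75 MHz, folds to fs − 4 MHz = 3.5 MHz.
18.5 MHz mod fs = 3.5 MHz.
3.5 MHz ≤ fs/2 = 3.75 MHz, appears at 3.5 MHz.
8.1 MHz mod fs = 0.6 MHz.
0.6 MHz ≤ fs/2 = 3.75 MHz, appears at 0.6 MHz.
Distinct values: {0.6 MHz, 0.9 MHz, 2.3 MHz, 3.5 MHz}.

0.6 MHz, 0.9 MHz, 2.3 MHz, 3.5 MHz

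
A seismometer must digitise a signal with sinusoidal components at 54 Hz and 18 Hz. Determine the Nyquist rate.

108 Hz

Highest-frequency component: 54 Hz.
Nyquist rate = 2 × 54 Hz = 108 Hz.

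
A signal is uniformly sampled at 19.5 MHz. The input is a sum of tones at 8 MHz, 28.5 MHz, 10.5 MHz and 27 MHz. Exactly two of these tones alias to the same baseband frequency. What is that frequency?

fs/2 = 9.75 MHz.
8 MHz ≤ fs/2 = 9.75 MHz, passes unchanged.
28.5 MHz mod fs = 9 MHz.
9 MHz ≤ fs/2 = 9.75 MHz, appears at 9 MHz.
10.5 MHz > fs/2 = 9.75 MHz, folds to fs − 10.5 MHz = 9 MHz.
27 MHz mod fs = 7.5 MHz.
7.5 MHz ≤ fs/2 = 9.75 MHz, appears at 7.5 MHz.
10.5 MHz and 28.5 MHz both map to 9 MHz.

9 MHz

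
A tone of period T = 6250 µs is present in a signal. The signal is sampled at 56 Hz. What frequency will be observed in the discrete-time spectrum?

T = 6250 µs → f = 1/T = 160 Hz.
160 Hz mod fs = 48 Hz.
48 Hz > fs/2 = 28 Hz, folds to fs − 48 Hz = 8 Hz.

8 Hz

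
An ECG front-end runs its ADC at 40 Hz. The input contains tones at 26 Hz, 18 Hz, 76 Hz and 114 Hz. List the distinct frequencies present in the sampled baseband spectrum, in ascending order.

fs/2 = 20 Hz.
26 Hz > fs/2 = 20 Hz, folds to fs − 26 Hz = 14 Hz.
18 Hz ≤ fs/2 = 20 Hz, passes unchanged.
76 Hz mod fs = 36 Hz.
36 Hz > fs/2 = 20 Hz, folds to fs − 36 Hz = 4 Hz.
114 Hz mod fs = 34 Hz.
34 Hz > fs/2 = 20 Hz, folds to fs − 34 Hz = 6 Hz.
Distinct values: {4 Hz, 6 Hz, 14 Hz, 18 Hz}.

4 Hz, 6 Hz, 14 Hz, 18 Hz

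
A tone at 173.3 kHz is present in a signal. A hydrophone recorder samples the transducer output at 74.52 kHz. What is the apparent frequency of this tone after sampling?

173.3 kHz mod fs = 24.26 kHz.
24.26 kHz ≤ fs/2 = 37.26 kHz, appears at 24.26 kHz.

24.26 kHz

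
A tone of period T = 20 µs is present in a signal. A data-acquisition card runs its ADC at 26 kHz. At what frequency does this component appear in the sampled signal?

2 kHz

T = 20 µs → f = 1/T = 50 kHz.
50 kHz mod fs = 24 kHz.
24 kHz > fs/2 = 13 kHz, folds to fs − 24 kHz = 2 kHz.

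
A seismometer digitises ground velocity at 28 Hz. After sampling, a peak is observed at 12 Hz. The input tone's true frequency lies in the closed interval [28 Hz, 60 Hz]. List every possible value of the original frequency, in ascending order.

40 Hz, 44 Hz

Frequencies that alias to 12 Hz are k·fs ± 12 Hz for integer k ≥ 0.
k=0: 12 Hz.
k=1: 16 Hz, 40 Hz.
k=2: 44 Hz, 68 Hz.
k=3: 72 Hz, 96 Hz.
Within [28 Hz, 60 Hz]: 40 Hz, 44 Hz.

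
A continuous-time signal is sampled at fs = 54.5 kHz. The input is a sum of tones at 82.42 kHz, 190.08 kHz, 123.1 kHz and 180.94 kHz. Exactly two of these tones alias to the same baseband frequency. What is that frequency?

fs/2 = 27.25 kHz.
82.42 kHz mod fs = 27.92 kHz.
27.92 kHz > fs/2 = 27.25 kHz, folds to fs − 27.92 kHz = 26.58 kHz.
190.08 kHz mod fs = 26.58 kHz.
26.58 kHz ≤ fs/2 = 27.25 kHz, appears at 26.58 kHz.
123.1 kHz mod fs = 14.1 kHz.
14.1 kHz ≤ fs/2 = 27.25 kHz, appears at 14.1 kHz.
180.94 kHz mod fs = 17.44 kHz.
17.44 kHz ≤ fs/2 = 27.25 kHz, appears at 17.44 kHz.
82.42 kHz and 190.08 kHz both map to 26.58 kHz.

26.58 kHz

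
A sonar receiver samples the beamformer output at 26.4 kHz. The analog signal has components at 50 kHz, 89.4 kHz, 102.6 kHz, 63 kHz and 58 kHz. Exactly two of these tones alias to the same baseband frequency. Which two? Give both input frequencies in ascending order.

fs/2 = 13.2 kHz.
50 kHz mod fs = 23.6 kHz.
23.6 kHz > fs/2 = 13.2 kHz, folds to fs − 23.6 kHz = 2.8 kHz.
89.4 kHz mod fs = 10.2 kHz.
10.2 kHz ≤ fs/2 = 13.2 kHz, appears at 10.2 kHz.
102.6 kHz mod fs = 23.4 kHz.
23.4 kHz > fs/2 = 13.2 kHz, folds to fs − 23.4 kHz = 3 kHz.
63 kHz mod fs = 10.2 kHz.
10.2 kHz ≤ fs/2 = 13.2 kHz, appears at 10.2 kHz.
58 kHz mod fs = 5.2 kHz.
5.2 kHz ≤ fs/2 = 13.2 kHz, appears at 5.2 kHz.
63 kHz and 89.4 kHz both map to 10.2 kHz.

63 kHz, 89.4 kHz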